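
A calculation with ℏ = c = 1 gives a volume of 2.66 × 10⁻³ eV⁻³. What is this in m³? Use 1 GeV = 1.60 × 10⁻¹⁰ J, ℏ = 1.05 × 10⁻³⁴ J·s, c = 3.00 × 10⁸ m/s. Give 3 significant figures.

Volume is [L]³ = [E]⁻³·(ℏc)³.
1 GeV⁻³ → (ℏc)³ × (1 GeV in J)⁻³ = 7.63 × 10⁻⁴⁸ m³.
Convert the energy scale: 2.66 × 10⁻³ eV⁻³ = 2.66 × 10²⁴ GeV⁻³.
Result: 2.66 × 10²⁴ × 7.63 × 10⁻⁴⁸ = 2.03 × 10⁻²³ m³.

2.03 × 10⁻²³ m³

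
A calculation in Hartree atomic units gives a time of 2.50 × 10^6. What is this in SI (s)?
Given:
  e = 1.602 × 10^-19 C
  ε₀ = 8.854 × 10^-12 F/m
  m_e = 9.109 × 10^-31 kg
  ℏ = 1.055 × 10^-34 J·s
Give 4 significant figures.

One atomic unit of time: τ_au = (4πε₀)²ℏ³/(m_e e⁴) = 2.423 × 10^-17 s.
2.50 × 10^6 × 2.423 × 10^-17 s = 6.057 × 10^-11 s

6.057 × 10^-11 s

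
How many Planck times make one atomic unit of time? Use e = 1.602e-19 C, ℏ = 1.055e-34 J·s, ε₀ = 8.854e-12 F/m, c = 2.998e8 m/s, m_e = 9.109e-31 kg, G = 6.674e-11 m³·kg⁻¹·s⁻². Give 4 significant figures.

atomic unit of time: τ_au = (4πε₀)²ℏ³/(m_e e⁴) = 2.423e-17 s
Planck time: t_P = √(ℏG/c⁵) = 5.392e-44 s
ratio = 2.423e-17 / 5.392e-44 = 4.494e26

4.494e26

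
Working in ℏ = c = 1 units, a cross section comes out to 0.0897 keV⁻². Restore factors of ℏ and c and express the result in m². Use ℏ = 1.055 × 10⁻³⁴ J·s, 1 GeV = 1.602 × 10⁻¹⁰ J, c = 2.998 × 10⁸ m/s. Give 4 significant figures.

3.497 × 10⁻²¹ m²

Area is [L]² = [E]⁻²·(ℏc)²; restore (ℏc)².
1 GeV⁻² → (ℏc)² × (1 GeV in J)⁻² = 3.898 × 10⁻³² m².
Convert the energy scale: 0.0897 keV⁻² = 8.97 × 10¹⁰ GeV⁻².
Result: 8.97 × 10¹⁰ × 3.898 × 10⁻³² = 3.497 × 10⁻²¹ m².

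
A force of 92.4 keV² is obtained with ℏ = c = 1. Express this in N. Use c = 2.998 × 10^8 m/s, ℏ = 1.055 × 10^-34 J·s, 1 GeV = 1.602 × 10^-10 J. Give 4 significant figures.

7.497 × 10^-5 N

Force is [E]/[L] = [E]²/(ℏc); restore (ℏc)⁻¹.
1 GeV² → 1/(ℏc) × (1 GeV in J)² = 8.114 × 10^5 N.
Convert the energy scale: 92.4 keV² = 9.24 × 10^-11 GeV².
Result: 9.24 × 10^-11 × 8.114 × 10^5 = 7.497 × 10^-5 N.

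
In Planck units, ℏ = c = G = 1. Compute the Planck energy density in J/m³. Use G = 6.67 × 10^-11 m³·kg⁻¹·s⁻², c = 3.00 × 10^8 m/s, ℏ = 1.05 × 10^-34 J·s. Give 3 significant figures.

4.68 × 10^113 J/m³

From ℏ = c = G = 1 the energy density scale is u_P = c⁷/(ℏG²).
  = 2.19 × 10^59 / 4.67 × 10^-55
  = 4.68 × 10^113 J/m³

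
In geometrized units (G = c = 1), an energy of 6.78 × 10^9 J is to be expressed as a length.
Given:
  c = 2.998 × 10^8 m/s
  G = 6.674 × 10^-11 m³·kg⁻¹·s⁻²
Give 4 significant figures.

Energy → length via G/c⁴.
6.78 × 10^9 J × (G/c⁴) = 5.601 × 10^-35 m

5.601 × 10^-35 m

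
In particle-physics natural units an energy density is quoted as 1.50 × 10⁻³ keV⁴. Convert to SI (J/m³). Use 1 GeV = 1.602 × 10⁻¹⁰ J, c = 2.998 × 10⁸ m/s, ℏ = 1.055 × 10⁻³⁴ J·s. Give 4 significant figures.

3.122 × 10¹⁰ J/m³

[E]/[L]³ = [E]⁴/(ℏc)³; restore (ℏc)⁻³.
1 GeV⁴ → 1/(ℏc)³ × (1 GeV in J)⁴ = 2.082 × 10³⁷ J/m³.
Convert the energy scale: 1.50 × 10⁻³ keV⁴ = 1.50 × 10⁻²⁷ GeV⁴.
Result: 1.50 × 10⁻²⁷ × 2.082 × 10³⁷ = 3.122 × 10¹⁰ J/m³.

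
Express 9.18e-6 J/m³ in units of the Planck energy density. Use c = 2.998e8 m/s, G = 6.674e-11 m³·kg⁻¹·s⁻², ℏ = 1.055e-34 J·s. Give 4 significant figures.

Planck energy density: u_P = c⁷/(ℏG²) = 4.632e113 J/m³.
9.18e-6 / 4.632e113 = 1.982e-119

1.982e-119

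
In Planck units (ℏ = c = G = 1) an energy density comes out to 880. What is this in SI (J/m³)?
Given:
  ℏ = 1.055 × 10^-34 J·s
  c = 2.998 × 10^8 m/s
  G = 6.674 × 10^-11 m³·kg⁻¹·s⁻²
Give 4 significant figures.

4.076 × 10^116 J/m³

One Planck energy density: u_P = c⁷/(ℏG²) = 4.632 × 10^113 J/m³.
880 × 4.632 × 10^113 J/m³ = 4.076 × 10^116 J/m³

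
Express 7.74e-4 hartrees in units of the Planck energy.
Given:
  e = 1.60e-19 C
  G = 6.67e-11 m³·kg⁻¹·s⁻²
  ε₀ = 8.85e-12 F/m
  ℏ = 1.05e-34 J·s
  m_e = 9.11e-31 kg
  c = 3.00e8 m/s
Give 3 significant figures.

hartree: E_h = m_e e⁴/(4πε₀ℏ)² = 4.38e-18 J
Planck energy: E_P = √(ℏc⁵/G) = 1.96e9 J
7.74e-4 × 4.38e-18 / 1.96e9 = 1.73e-30

1.73e-30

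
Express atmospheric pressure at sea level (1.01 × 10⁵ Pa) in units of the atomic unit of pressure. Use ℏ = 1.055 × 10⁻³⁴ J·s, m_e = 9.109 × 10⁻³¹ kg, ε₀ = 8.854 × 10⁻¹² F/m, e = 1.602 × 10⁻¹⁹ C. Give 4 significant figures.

3.448 × 10⁻⁹

atomic unit of pressure: P_au = E_h/a₀³ = m_e⁴e¹⁰/((4πε₀)⁵ℏ⁸) = 2.929 × 10¹³ Pa.
1.01 × 10⁵ / 2.929 × 10¹³ = 3.448 × 10⁻⁹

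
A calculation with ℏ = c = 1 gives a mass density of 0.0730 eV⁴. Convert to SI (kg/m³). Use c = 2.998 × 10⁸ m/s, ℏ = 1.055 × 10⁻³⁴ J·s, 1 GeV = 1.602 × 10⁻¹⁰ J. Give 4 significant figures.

1.691 × 10⁻¹⁷ kg/m³

Mass density is [E]/(c²[L]³) = [E]⁴/(ℏ³c⁵).
1 GeV⁴ → 1/(ℏ³c⁵) × (1 GeV in J)⁴ = 2.316 × 10²⁰ kg/m³.
Convert the energy scale: 0.0730 eV⁴ = 7.30 × 10⁻³⁸ GeV⁴.
Result: 7.30 × 10⁻³⁸ × 2.316 × 10²⁰ = 1.691 × 10⁻¹⁷ kg/m³.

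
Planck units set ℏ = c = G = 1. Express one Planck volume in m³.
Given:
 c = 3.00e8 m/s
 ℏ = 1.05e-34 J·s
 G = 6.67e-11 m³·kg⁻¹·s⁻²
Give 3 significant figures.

From ℏ = c = G = 1 the volume scale is V_P = (ℏG/c³)^(3/2).
  = √(1.75e-209)
  = 4.18e-105 m³

4.18e-105 m³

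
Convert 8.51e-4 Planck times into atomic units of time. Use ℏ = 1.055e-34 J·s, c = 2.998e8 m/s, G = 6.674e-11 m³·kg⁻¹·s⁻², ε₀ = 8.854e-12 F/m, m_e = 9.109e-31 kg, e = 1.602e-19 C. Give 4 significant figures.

Planck time: t_P = √(ℏG/c⁵) = 5.392e-44 s
atomic unit of time: τ_au = (4πε₀)²ℏ³/(m_e e⁴) = 2.423e-17 s
8.51e-4 × 5.392e-44 / 2.423e-17 = 1.894e-30

1.894e-30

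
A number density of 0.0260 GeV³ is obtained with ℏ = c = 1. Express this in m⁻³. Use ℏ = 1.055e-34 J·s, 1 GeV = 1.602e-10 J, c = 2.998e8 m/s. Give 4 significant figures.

Number density is [L]⁻³ = [E]³/(ℏc)³.
1 GeV³ → 1/(ℏc)³ × (1 GeV in J)³ = 1.299e47 m⁻³.
Result: 0.0260 × 1.299e47 = 3.378e45 m⁻³.

3.378e45 m⁻³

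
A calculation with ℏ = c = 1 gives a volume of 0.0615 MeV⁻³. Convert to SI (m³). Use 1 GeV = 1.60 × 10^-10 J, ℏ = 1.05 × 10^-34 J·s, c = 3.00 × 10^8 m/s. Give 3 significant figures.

Volume is [L]³ = [E]⁻³·(ℏc)³.
1 GeV⁻³ → (ℏc)³ × (1 GeV in J)⁻³ = 7.63 × 10^-48 m³.
Convert the energy scale: 0.0615 MeV⁻³ = 6.15 × 10^7 GeV⁻³.
Result: 6.15 × 10^7 × 7.63 × 10^-48 = 4.69 × 10^-40 m³.

4.69 × 10^-40 m³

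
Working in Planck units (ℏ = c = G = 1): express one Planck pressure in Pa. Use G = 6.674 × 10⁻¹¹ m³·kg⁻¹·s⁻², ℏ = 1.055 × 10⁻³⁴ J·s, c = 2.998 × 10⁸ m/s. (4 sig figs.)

Dimensional analysis gives p_P = c⁷/(ℏG²).
  = 2.177 × 10⁵⁹ / 4.699 × 10⁻⁵⁵
  = 4.632 × 10¹¹³ Pa

4.632 × 10¹¹³ Pa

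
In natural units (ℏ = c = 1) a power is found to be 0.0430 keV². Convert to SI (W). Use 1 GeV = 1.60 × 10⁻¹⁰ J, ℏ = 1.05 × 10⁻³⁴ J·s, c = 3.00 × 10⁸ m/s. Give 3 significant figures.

10.5 W

Power is [E]/[T] = [E]²/ℏ.
1 GeV² → 1/ℏ × (1 GeV in J)² = 2.44 × 10¹⁴ W.
Convert the energy scale: 0.0430 keV² = 4.30 × 10⁻¹⁴ GeV².
Result: 4.30 × 10⁻¹⁴ × 2.44 × 10¹⁴ = 10.5 W.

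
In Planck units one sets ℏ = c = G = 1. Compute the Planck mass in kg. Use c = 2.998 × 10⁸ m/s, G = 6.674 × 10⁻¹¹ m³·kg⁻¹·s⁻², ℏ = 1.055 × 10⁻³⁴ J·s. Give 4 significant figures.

m_P = √(ℏc/G)
  = √(4.739 × 10⁻¹⁶)
  = 2.177 × 10⁻⁸ kg

2.177 × 10⁻⁸ kg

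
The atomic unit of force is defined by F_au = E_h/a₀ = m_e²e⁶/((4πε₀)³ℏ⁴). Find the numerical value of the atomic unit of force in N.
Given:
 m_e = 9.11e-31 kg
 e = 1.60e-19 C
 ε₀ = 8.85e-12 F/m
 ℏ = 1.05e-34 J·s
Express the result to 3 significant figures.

8.33e-8 N

F_au = E_h/a₀ = m_e²e⁶/((4πε₀)³ℏ⁴)
E_h = 4.38e-18 J
a₀ = 5.26e-11 m
E_h/a₀ = 8.33e-8 N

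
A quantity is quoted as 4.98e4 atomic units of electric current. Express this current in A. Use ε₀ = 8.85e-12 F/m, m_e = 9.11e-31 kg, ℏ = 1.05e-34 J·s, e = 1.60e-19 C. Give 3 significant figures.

One atomic unit of electric current: I_au = e E_h/ℏ = m_e e⁵/((4πε₀)²ℏ³) = 6.67e-3 A.
4.98e4 × 6.67e-3 A = 332 A

332 A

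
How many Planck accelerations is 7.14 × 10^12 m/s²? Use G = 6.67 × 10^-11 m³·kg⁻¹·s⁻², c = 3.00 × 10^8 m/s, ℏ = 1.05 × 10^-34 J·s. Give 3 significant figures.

1.28 × 10^-39

Planck acceleration: a_P = √(c⁷/(ℏG)) = 5.59 × 10^51 m/s².
7.14 × 10^12 / 5.59 × 10^51 = 1.28 × 10^-39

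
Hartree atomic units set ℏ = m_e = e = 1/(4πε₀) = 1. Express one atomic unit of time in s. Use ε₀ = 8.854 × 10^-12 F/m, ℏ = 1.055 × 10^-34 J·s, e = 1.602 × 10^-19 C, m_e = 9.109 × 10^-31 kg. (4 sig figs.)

2.423 × 10^-17 s

Dimensional analysis gives τ_au = (4πε₀)²ℏ³/(m_e e⁴).
E_h = 4.354 × 10^-18 J
ℏ/E_h = 2.423 × 10^-17 s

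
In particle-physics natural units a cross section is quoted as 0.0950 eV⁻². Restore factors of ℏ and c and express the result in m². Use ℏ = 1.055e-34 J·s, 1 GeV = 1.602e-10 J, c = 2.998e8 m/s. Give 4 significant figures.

Area is [L]² = [E]⁻²·(ℏc)²; restore (ℏc)².
1 GeV⁻² → (ℏc)² × (1 GeV in J)⁻² = 3.898e-32 m².
Convert the energy scale: 0.0950 eV⁻² = 9.50e16 GeV⁻².
Result: 9.50e16 × 3.898e-32 = 3.703e-15 m².

3.703e-15 m²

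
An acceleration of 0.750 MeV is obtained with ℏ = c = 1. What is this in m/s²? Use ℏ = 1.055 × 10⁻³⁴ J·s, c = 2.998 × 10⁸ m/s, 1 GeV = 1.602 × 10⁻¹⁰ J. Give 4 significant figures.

3.414 × 10²⁹ m/s²

Acceleration is [L]/[T]² = c·[E]/ℏ.
1 GeV → c/ℏ × (1 GeV in J) = 4.552 × 10³² m/s².
Convert the energy scale: 0.750 MeV = 7.50 × 10⁻⁴ GeV.
Result: 7.50 × 10⁻⁴ × 4.552 × 10³² = 3.414 × 10²⁹ m/s².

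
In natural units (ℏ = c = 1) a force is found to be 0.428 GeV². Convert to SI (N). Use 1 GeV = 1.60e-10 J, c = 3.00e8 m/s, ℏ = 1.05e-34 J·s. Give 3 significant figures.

3.48e5 N

Force is [E]/[L] = [E]²/(ℏc); restore (ℏc)⁻¹.
1 GeV² → 1/(ℏc) × (1 GeV in J)² = 8.13e5 N.
Result: 0.428 × 8.13e5 = 3.48e5 N.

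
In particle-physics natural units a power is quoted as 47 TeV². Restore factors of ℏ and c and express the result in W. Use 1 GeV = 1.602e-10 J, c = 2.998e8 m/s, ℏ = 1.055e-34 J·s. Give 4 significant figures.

Power is [E]/[T] = [E]²/ℏ.
1 GeV² → 1/ℏ × (1 GeV in J)² = 2.433e14 W.
Convert the energy scale: 47 TeV² = 4.70e7 GeV².
Result: 4.70e7 × 2.433e14 = 1.143e22 W.

1.143e22 W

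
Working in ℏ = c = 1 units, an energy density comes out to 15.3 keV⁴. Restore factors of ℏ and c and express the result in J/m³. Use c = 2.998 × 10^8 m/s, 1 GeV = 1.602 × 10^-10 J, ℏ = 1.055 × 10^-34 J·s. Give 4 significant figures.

3.185 × 10^14 J/m³

[E]/[L]³ = [E]⁴/(ℏc)³; restore (ℏc)⁻³.
1 GeV⁴ → 1/(ℏc)³ × (1 GeV in J)⁴ = 2.082 × 10^37 J/m³.
Convert the energy scale: 15.3 keV⁴ = 1.53 × 10^-23 GeV⁴.
Result: 1.53 × 10^-23 × 2.082 × 10^37 = 3.185 × 10^14 J/m³.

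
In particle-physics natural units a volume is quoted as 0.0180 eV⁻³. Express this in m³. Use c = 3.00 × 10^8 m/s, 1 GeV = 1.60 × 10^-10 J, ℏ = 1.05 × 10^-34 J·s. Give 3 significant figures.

1.37 × 10^-22 m³

Volume is [L]³ = [E]⁻³·(ℏc)³.
1 GeV⁻³ → (ℏc)³ × (1 GeV in J)⁻³ = 7.63 × 10^-48 m³.
Convert the energy scale: 0.0180 eV⁻³ = 1.80 × 10^25 GeV⁻³.
Result: 1.80 × 10^25 × 7.63 × 10^-48 = 1.37 × 10^-22 m³.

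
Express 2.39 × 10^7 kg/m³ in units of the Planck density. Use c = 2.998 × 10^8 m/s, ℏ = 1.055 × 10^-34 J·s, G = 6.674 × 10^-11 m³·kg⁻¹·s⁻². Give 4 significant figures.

4.637 × 10^-90

Planck density: ρ_P = c⁵/(ℏG²) = 5.154 × 10^96 kg/m³.
2.39 × 10^7 / 5.154 × 10^96 = 4.637 × 10^-90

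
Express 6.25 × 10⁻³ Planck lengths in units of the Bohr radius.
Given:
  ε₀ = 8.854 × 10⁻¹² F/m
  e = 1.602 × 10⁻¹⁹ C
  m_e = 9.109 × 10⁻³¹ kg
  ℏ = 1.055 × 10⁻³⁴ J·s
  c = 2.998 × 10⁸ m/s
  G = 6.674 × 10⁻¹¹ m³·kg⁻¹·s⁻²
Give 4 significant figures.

Planck length: ℓ_P = √(ℏG/c³) = 1.616 × 10⁻³⁵ m
Bohr radius: a₀ = 4πε₀ℏ²/(m_e e²) = 5.297 × 10⁻¹¹ m
6.25 × 10⁻³ × 1.616 × 10⁻³⁵ / 5.297 × 10⁻¹¹ = 1.907 × 10⁻²⁷

1.907 × 10⁻²⁷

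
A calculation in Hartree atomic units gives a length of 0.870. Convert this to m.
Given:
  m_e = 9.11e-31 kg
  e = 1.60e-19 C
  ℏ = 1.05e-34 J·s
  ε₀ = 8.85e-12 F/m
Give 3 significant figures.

One Bohr radius: a₀ = 4πε₀ℏ²/(m_e e²) = 5.26e-11 m.
0.870 × 5.26e-11 m = 4.57e-11 m

4.57e-11 m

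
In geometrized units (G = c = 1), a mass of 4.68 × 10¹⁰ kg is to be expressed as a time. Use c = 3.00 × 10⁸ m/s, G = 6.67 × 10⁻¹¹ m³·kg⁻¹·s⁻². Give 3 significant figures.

Mass → time via G/c³.
4.68 × 10¹⁰ kg × (G/c³) = 1.16 × 10⁻²⁵ s

1.16 × 10⁻²⁵ s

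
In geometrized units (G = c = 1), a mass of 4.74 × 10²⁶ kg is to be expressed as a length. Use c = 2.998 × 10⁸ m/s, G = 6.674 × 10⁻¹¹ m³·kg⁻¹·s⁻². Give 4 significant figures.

0.3520 m

In G = c = 1 units mass has dimensions of length; the conversion factor is G/c².
4.74 × 10²⁶ kg × (G/c²) = 0.3520 m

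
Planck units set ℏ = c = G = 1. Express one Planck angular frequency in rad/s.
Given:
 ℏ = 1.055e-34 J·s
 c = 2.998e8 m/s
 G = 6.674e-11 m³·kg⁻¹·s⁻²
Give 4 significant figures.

1.855e43 rad/s

The unique combination of the constants set to 1 with dimensions of angular frequency is ω_P = √(c⁵/(ℏG)).
  = √(3.440e86)
  = 1.855e43 rad/s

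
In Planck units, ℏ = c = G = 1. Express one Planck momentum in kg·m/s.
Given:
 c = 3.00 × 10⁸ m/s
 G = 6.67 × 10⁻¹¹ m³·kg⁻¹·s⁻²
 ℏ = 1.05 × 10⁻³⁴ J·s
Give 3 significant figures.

Dimensional analysis gives p_P = √(ℏc³/G).
  = √(42.5)
  = 6.52 kg·m/s

6.52 kg·m/s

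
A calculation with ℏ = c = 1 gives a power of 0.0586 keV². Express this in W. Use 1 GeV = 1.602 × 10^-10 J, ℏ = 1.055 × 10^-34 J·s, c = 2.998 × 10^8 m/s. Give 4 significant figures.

14.26 W

Power is [E]/[T] = [E]²/ℏ.
1 GeV² → 1/ℏ × (1 GeV in J)² = 2.433 × 10^14 W.
Convert the energy scale: 0.0586 keV² = 5.86 × 10^-14 GeV².
Result: 5.86 × 10^-14 × 2.433 × 10^14 = 14.26 W.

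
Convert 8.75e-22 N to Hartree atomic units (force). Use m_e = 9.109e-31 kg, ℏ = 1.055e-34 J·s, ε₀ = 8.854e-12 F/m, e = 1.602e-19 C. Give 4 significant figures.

1.065e-14

atomic unit of force: F_au = E_h/a₀ = m_e²e⁶/((4πε₀)³ℏ⁴) = 8.220e-8 N.
8.75e-22 / 8.220e-8 = 1.065e-14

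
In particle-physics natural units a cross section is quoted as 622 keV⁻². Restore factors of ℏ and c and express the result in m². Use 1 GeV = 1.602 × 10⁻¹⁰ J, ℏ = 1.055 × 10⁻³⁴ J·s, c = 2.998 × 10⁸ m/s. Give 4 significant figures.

2.425 × 10⁻¹⁷ m²

Area is [L]² = [E]⁻²·(ℏc)²; restore (ℏc)².
1 GeV⁻² → (ℏc)² × (1 GeV in J)⁻² = 3.898 × 10⁻³² m².
Convert the energy scale: 622 keV⁻² = 6.22 × 10¹⁴ GeV⁻².
Result: 6.22 × 10¹⁴ × 3.898 × 10⁻³² = 2.425 × 10⁻¹⁷ m².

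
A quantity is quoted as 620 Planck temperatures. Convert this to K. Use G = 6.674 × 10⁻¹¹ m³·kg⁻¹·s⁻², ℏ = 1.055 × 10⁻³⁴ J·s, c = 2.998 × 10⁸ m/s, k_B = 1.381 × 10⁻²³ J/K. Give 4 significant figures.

8.784 × 10³⁴ K

One Planck temperature: T_P = √(ℏc⁵/G) / k_B = 1.417 × 10³² K.
620 × 1.417 × 10³² K = 8.784 × 10³⁴ K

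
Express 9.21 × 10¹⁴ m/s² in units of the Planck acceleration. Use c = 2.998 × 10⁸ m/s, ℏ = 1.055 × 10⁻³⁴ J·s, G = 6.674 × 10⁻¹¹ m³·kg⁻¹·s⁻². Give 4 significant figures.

Planck acceleration: a_P = √(c⁷/(ℏG)) = 5.560 × 10⁵¹ m/s².
9.21 × 10¹⁴ / 5.560 × 10⁵¹ = 1.656 × 10⁻³⁷

1.656 × 10⁻³⁷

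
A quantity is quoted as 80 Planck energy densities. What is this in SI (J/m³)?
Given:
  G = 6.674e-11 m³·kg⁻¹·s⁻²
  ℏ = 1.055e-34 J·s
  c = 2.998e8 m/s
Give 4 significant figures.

3.706e115 J/m³

One Planck energy density: u_P = c⁷/(ℏG²) = 4.632e113 J/m³.
80 × 4.632e113 J/m³ = 3.706e115 J/m³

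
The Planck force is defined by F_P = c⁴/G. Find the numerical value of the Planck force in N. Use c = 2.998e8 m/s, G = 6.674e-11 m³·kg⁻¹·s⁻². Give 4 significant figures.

1.210e44 N

F_P = c⁴/G
  = 8.078e33 / 6.674e-11
  = 1.210e44 N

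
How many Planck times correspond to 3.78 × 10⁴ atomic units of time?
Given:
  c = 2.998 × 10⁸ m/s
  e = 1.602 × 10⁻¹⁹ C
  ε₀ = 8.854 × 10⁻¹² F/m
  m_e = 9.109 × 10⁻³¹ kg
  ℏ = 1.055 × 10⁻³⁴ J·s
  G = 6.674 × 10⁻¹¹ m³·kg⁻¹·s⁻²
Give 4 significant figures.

atomic unit of time: τ_au = (4πε₀)²ℏ³/(m_e e⁴) = 2.423 × 10⁻¹⁷ s
Planck time: t_P = √(ℏG/c⁵) = 5.392 × 10⁻⁴⁴ s
3.78 × 10⁴ × 2.423 × 10⁻¹⁷ / 5.392 × 10⁻⁴⁴ = 1.699 × 10³¹

1.699 × 10³¹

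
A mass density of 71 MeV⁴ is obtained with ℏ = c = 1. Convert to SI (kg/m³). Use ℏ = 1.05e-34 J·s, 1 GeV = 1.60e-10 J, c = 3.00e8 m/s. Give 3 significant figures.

Mass density is [E]/(c²[L]³) = [E]⁴/(ℏ³c⁵).
1 GeV⁴ → 1/(ℏ³c⁵) × (1 GeV in J)⁴ = 2.33e20 kg/m³.
Convert the energy scale: 71 MeV⁴ = 7.10e-11 GeV⁴.
Result: 7.10e-11 × 2.33e20 = 1.65e10 kg/m³.

1.65e10 kg/m³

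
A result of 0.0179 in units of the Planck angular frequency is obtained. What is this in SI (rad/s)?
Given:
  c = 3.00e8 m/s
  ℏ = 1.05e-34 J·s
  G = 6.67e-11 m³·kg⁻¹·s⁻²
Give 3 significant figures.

3.33e41 rad/s

One Planck angular frequency: ω_P = √(c⁵/(ℏG)) = 1.86e43 rad/s.
0.0179 × 1.86e43 rad/s = 3.33e41 rad/s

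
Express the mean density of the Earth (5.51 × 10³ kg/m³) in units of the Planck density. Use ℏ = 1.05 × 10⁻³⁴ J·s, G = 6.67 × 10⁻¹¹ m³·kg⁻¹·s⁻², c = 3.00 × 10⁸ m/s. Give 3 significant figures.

Planck density: ρ_P = c⁵/(ℏG²) = 5.20 × 10⁹⁶ kg/m³.
5.51 × 10³ / 5.20 × 10⁹⁶ = 1.06 × 10⁻⁹³

1.06 × 10⁻⁹³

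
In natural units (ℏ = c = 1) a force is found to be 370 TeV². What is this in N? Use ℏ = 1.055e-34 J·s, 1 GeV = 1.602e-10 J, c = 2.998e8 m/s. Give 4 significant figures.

Force is [E]/[L] = [E]²/(ℏc); restore (ℏc)⁻¹.
1 GeV² → 1/(ℏc) × (1 GeV in J)² = 8.114e5 N.
Convert the energy scale: 370 TeV² = 3.70e8 GeV².
Result: 3.70e8 × 8.114e5 = 3.002e14 N.

3.002e14 N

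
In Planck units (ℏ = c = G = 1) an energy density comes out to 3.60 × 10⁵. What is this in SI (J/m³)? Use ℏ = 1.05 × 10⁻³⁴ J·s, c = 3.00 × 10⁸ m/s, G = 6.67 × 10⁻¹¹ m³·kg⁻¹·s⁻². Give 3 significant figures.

1.69 × 10¹¹⁹ J/m³

One Planck energy density: u_P = c⁷/(ℏG²) = 4.68 × 10¹¹³ J/m³.
3.60 × 10⁵ × 4.68 × 10¹¹³ J/m³ = 1.69 × 10¹¹⁹ J/m³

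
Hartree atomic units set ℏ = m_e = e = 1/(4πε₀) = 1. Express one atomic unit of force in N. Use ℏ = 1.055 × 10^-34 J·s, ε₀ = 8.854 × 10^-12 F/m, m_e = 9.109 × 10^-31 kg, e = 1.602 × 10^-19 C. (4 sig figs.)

From ℏ = m_e = e = 1/(4πε₀) = 1 the force scale is F_au = E_h/a₀ = m_e²e⁶/((4πε₀)³ℏ⁴).
E_h = 4.354 × 10^-18 J
a₀ = 5.297 × 10^-11 m
E_h/a₀ = 8.220 × 10^-8 N

8.220 × 10^-8 N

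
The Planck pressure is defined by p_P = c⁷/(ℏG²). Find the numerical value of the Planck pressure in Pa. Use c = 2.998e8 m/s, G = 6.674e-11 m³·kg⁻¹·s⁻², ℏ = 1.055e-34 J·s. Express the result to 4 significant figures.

p_P = c⁷/(ℏG²)
  = 2.177e59 / 4.699e-55
  = 4.632e113 Pa

4.632e113 Pa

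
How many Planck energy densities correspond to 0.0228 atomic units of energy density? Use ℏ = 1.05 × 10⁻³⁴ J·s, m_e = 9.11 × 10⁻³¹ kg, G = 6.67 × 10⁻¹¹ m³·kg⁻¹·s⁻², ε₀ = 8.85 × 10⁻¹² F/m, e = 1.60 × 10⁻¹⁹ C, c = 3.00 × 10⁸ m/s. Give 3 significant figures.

1.47 × 10⁻¹⁰²

atomic unit of energy density: u_au = E_h/a₀³ = m_e⁴e¹⁰/((4πε₀)⁵ℏ⁸) = 3.01 × 10¹³ J/m³
Planck energy density: u_P = c⁷/(ℏG²) = 4.68 × 10¹¹³ J/m³
0.0228 × 3.01 × 10¹³ / 4.68 × 10¹¹³ = 1.47 × 10⁻¹⁰²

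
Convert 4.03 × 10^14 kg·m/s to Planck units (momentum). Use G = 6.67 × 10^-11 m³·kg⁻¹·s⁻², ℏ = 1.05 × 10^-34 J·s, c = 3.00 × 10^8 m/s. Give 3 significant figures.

6.18 × 10^13

Planck momentum: p_P = √(ℏc³/G) = 6.52 kg·m/s.
4.03 × 10^14 / 6.52 = 6.18 × 10^13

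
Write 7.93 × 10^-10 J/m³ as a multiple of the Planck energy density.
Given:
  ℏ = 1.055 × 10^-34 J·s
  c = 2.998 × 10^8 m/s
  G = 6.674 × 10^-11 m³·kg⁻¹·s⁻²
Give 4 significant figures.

Planck energy density: u_P = c⁷/(ℏG²) = 4.632 × 10^113 J/m³.
7.93 × 10^-10 / 4.632 × 10^113 = 1.712 × 10^-123

1.712 × 10^-123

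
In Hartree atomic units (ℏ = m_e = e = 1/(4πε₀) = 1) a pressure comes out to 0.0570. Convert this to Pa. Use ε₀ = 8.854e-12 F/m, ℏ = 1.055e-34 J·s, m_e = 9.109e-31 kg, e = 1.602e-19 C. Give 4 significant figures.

1.670e12 Pa

One atomic unit of pressure: P_au = E_h/a₀³ = m_e⁴e¹⁰/((4πε₀)⁵ℏ⁸) = 2.929e13 Pa.
0.0570 × 2.929e13 Pa = 1.670e12 Pa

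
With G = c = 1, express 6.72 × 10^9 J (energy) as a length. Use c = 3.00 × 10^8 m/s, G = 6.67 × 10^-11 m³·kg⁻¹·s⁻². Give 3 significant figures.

Energy → length via G/c⁴.
6.72 × 10^9 J × (G/c⁴) = 5.53 × 10^-35 m

5.53 × 10^-35 m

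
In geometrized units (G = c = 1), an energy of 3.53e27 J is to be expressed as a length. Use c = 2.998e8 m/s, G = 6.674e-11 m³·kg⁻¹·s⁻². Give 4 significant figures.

Energy → length via G/c⁴.
3.53e27 J × (G/c⁴) = 2.916e-17 m

2.916e-17 m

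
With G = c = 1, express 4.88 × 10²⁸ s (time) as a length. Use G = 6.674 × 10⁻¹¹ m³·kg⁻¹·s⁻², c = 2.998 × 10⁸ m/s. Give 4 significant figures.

Time → length via c.
4.88 × 10²⁸ s × (c) = 1.463 × 10³⁷ m

1.463 × 10³⁷ m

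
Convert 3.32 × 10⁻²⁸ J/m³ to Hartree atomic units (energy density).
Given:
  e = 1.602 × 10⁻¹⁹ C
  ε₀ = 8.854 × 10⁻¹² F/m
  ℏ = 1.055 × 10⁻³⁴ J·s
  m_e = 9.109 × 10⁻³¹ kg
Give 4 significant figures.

1.133 × 10⁻⁴¹

atomic unit of energy density: u_au = E_h/a₀³ = m_e⁴e¹⁰/((4πε₀)⁵ℏ⁸) = 2.929 × 10¹³ J/m³.
3.32 × 10⁻²⁸ / 2.929 × 10¹³ = 1.133 × 10⁻⁴¹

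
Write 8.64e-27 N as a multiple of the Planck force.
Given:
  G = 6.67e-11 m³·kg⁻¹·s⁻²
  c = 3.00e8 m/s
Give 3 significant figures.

Planck force: F_P = c⁴/G = 1.21e44 N.
8.64e-27 / 1.21e44 = 7.11e-71

7.11e-71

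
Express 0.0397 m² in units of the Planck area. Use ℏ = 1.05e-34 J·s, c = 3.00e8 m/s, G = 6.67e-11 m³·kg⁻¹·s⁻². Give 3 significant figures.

Planck area: A_P = ℏG/c³ = 2.59e-70 m².
0.0397 / 2.59e-70 = 1.53e68

1.53e68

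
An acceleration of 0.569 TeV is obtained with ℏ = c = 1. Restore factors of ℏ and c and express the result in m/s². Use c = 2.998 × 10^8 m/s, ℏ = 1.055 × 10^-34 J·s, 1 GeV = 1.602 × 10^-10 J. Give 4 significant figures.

2.590 × 10^35 m/s²

Acceleration is [L]/[T]² = c·[E]/ℏ.
1 GeV → c/ℏ × (1 GeV in J) = 4.552 × 10^32 m/s².
Convert the energy scale: 0.569 TeV = 569 GeV.
Result: 569 × 4.552 × 10^32 = 2.590 × 10^35 m/s².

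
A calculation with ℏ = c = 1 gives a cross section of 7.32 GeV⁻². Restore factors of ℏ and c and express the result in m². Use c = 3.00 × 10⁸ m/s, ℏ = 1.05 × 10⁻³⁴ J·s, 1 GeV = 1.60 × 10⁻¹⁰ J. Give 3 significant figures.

2.84 × 10⁻³¹ m²

Area is [L]² = [E]⁻²·(ℏc)²; restore (ℏc)².
1 GeV⁻² → (ℏc)² × (1 GeV in J)⁻² = 3.88 × 10⁻³² m².
Result: 7.32 × 3.88 × 10⁻³² = 2.84 × 10⁻³¹ m².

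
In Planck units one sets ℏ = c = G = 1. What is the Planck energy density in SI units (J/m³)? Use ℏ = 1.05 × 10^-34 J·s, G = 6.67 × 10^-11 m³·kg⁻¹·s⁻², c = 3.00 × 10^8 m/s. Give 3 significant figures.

u_P = c⁷/(ℏG²)
  = 2.19 × 10^59 / 4.67 × 10^-55
  = 4.68 × 10^113 J/m³

4.68 × 10^113 J/m³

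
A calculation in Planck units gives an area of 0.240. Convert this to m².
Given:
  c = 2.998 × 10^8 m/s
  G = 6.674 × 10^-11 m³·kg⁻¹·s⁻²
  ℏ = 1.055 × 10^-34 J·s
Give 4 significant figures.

6.271 × 10^-71 m²

One Planck area: A_P = ℏG/c³ = 2.613 × 10^-70 m².
0.240 × 2.613 × 10^-70 m² = 6.271 × 10^-71 m²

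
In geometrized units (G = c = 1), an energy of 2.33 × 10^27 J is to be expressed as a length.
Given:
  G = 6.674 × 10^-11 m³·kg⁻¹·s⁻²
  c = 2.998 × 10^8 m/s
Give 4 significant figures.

Energy → length via G/c⁴.
2.33 × 10^27 J × (G/c⁴) = 1.925 × 10^-17 m

1.925 × 10^-17 m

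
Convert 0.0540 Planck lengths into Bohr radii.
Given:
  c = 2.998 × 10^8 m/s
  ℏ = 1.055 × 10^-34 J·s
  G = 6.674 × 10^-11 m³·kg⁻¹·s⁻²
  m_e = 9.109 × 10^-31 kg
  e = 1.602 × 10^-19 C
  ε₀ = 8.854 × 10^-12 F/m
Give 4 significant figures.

Planck length: ℓ_P = √(ℏG/c³) = 1.616 × 10^-35 m
Bohr radius: a₀ = 4πε₀ℏ²/(m_e e²) = 5.297 × 10^-11 m
0.0540 × 1.616 × 10^-35 / 5.297 × 10^-11 = 1.648 × 10^-26

1.648 × 10^-26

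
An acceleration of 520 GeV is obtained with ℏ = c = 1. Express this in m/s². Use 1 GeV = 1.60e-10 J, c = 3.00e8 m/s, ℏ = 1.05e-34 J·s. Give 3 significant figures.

2.38e35 m/s²

Acceleration is [L]/[T]² = c·[E]/ℏ.
1 GeV → c/ℏ × (1 GeV in J) = 4.57e32 m/s².
Result: 520 × 4.57e32 = 2.38e35 m/s².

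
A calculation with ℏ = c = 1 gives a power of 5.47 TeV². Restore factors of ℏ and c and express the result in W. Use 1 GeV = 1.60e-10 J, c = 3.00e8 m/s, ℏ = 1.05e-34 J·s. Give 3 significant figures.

1.33e21 W

Power is [E]/[T] = [E]²/ℏ.
1 GeV² → 1/ℏ × (1 GeV in J)² = 2.44e14 W.
Convert the energy scale: 5.47 TeV² = 5.47e6 GeV².
Result: 5.47e6 × 2.44e14 = 1.33e21 W.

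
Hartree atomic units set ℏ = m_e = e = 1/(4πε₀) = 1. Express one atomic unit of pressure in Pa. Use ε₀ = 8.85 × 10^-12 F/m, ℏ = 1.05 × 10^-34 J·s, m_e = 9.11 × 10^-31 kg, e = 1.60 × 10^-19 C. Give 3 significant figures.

3.01 × 10^13 Pa

From ℏ = m_e = e = 1/(4πε₀) = 1 the pressure scale is P_au = E_h/a₀³ = m_e⁴e¹⁰/((4πε₀)⁵ℏ⁸).
E_h = 4.38 × 10^-18 J
a₀ = 5.26 × 10^-11 m
E_h/a₀³ = 3.01 × 10^13 Pa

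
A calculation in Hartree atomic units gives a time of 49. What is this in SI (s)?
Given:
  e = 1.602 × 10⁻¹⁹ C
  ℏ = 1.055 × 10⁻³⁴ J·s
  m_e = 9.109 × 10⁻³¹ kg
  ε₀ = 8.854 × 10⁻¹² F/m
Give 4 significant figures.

1.187 × 10⁻¹⁵ s

One atomic unit of time: τ_au = (4πε₀)²ℏ³/(m_e e⁴) = 2.423 × 10⁻¹⁷ s.
49 × 2.423 × 10⁻¹⁷ s = 1.187 × 10⁻¹⁵ s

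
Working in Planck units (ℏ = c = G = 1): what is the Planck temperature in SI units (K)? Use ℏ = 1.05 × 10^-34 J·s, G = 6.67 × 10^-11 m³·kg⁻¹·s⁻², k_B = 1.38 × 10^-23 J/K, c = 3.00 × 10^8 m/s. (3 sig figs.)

1.42 × 10^32 K

The unique combination of the constants set to 1 with dimensions of temperature is T_P = √(ℏc⁵/G) / k_B.
  = √(3.83 × 10^18) × 7.25 × 10^22
  = 1.42 × 10^32 K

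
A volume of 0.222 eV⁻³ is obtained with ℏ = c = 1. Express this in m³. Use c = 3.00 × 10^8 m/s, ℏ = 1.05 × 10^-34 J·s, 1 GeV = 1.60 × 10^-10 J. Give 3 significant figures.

1.69 × 10^-21 m³

Volume is [L]³ = [E]⁻³·(ℏc)³.
1 GeV⁻³ → (ℏc)³ × (1 GeV in J)⁻³ = 7.63 × 10^-48 m³.
Convert the energy scale: 0.222 eV⁻³ = 2.22 × 10^26 GeV⁻³.
Result: 2.22 × 10^26 × 7.63 × 10^-48 = 1.69 × 10^-21 m³.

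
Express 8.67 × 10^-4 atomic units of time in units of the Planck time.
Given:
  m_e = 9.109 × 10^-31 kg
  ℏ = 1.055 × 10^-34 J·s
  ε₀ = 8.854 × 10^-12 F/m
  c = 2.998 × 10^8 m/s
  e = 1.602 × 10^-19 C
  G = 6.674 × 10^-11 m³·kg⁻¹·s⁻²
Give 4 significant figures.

atomic unit of time: τ_au = (4πε₀)²ℏ³/(m_e e⁴) = 2.423 × 10^-17 s
Planck time: t_P = √(ℏG/c⁵) = 5.392 × 10^-44 s
8.67 × 10^-4 × 2.423 × 10^-17 / 5.392 × 10^-44 = 3.896 × 10^23

3.896 × 10^23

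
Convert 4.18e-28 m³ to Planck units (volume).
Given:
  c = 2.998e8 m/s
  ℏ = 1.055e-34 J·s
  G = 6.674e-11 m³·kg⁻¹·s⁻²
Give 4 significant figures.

9.896e76

Planck volume: V_P = (ℏG/c³)^(3/2) = 4.224e-105 m³.
4.18e-28 / 4.224e-105 = 9.896e76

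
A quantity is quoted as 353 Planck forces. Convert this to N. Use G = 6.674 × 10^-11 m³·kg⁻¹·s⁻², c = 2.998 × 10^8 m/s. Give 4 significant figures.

One Planck force: F_P = c⁴/G = 1.210 × 10^44 N.
353 × 1.210 × 10^44 N = 4.273 × 10^46 N

4.273 × 10^46 N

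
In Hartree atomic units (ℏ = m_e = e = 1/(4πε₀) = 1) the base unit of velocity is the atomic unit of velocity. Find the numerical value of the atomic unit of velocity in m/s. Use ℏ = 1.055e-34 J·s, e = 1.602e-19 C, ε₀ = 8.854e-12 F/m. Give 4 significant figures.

2.186e6 m/s

v_au = e²/(4πε₀ℏ)
  = 2.566e-38 / 1.174e-44
  = 2.186e6 m/s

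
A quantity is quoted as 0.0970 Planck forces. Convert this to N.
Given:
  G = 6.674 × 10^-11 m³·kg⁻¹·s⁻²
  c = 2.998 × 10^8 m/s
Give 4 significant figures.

One Planck force: F_P = c⁴/G = 1.210 × 10^44 N.
0.0970 × 1.210 × 10^44 N = 1.174 × 10^43 N

1.174 × 10^43 N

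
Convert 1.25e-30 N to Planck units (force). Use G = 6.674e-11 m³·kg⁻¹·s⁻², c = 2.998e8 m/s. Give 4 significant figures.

Planck force: F_P = c⁴/G = 1.210e44 N.
1.25e-30 / 1.210e44 = 1.033e-74

1.033e-74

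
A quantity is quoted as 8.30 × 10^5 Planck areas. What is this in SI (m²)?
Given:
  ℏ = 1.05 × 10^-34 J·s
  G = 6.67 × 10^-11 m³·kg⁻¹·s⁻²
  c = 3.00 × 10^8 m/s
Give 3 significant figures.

One Planck area: A_P = ℏG/c³ = 2.59 × 10^-70 m².
8.30 × 10^5 × 2.59 × 10^-70 m² = 2.15 × 10^-64 m²

2.15 × 10^-64 m²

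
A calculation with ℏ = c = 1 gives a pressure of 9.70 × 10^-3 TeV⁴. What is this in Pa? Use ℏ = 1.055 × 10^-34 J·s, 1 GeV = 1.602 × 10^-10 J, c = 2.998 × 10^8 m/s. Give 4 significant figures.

2.019 × 10^47 Pa

Pressure is [E]/[L]³ = [E]⁴/(ℏc)³.
1 GeV⁴ → 1/(ℏc)³ × (1 GeV in J)⁴ = 2.082 × 10^37 Pa.
Convert the energy scale: 9.70 × 10^-3 TeV⁴ = 9.70 × 10^9 GeV⁴.
Result: 9.70 × 10^9 × 2.082 × 10^37 = 2.019 × 10^47 Pa.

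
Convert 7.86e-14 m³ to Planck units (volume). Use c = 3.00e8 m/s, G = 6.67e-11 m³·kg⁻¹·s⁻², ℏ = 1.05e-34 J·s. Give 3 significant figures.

Planck volume: V_P = (ℏG/c³)^(3/2) = 4.18e-105 m³.
7.86e-14 / 4.18e-105 = 1.88e91

1.88e91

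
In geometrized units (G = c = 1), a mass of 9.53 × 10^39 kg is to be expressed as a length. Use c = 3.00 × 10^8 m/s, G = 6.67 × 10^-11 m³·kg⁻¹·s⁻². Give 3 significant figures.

7.06 × 10^12 m

In G = c = 1 units mass has dimensions of length; the conversion factor is G/c².
9.53 × 10^39 kg × (G/c²) = 7.06 × 10^12 m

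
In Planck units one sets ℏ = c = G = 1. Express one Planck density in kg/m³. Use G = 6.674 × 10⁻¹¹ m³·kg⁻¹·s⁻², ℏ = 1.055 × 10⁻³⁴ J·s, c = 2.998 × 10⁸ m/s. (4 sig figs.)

ρ_P = c⁵/(ℏG²)
  = 2.422 × 10⁴² / 4.699 × 10⁻⁵⁵
  = 5.154 × 10⁹⁶ kg/m³

5.154 × 10⁹⁶ kg/m³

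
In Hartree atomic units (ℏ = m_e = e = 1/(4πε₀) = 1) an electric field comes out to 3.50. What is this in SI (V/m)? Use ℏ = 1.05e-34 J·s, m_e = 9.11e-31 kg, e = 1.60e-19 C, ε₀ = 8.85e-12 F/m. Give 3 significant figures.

1.82e12 V/m

One atomic unit of electric field: E_au = E_h/(e a₀) = m_e²e⁵/((4πε₀)³ℏ⁴) = 5.20e11 V/m.
3.50 × 5.20e11 V/m = 1.82e12 V/m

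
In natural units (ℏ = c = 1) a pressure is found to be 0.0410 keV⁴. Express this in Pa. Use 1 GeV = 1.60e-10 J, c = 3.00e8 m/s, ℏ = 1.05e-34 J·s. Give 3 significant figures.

8.60e11 Pa

Pressure is [E]/[L]³ = [E]⁴/(ℏc)³.
1 GeV⁴ → 1/(ℏc)³ × (1 GeV in J)⁴ = 2.10e37 Pa.
Convert the energy scale: 0.0410 keV⁴ = 4.10e-26 GeV⁴.
Result: 4.10e-26 × 2.10e37 = 8.60e11 Pa.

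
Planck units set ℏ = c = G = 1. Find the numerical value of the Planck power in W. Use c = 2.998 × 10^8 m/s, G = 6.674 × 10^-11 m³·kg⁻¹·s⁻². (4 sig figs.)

3.629 × 10^52 W

From ℏ = c = G = 1 the power scale is P_P = c⁵/G.
  = 2.422 × 10^42 / 6.674 × 10^-11
  = 3.629 × 10^52 W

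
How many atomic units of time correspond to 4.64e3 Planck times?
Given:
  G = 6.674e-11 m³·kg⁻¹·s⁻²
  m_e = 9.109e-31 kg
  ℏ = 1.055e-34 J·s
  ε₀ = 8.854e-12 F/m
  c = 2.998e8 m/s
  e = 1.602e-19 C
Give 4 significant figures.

Planck time: t_P = √(ℏG/c⁵) = 5.392e-44 s
atomic unit of time: τ_au = (4πε₀)²ℏ³/(m_e e⁴) = 2.423e-17 s
4.64e3 × 5.392e-44 / 2.423e-17 = 1.033e-23

1.033e-23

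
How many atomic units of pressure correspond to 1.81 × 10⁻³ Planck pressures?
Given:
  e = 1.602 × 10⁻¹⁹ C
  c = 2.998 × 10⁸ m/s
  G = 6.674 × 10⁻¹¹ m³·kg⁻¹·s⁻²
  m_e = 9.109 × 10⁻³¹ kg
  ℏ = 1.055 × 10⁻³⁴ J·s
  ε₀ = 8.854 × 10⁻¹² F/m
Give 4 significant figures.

2.862 × 10⁹⁷

Planck pressure: p_P = c⁷/(ℏG²) = 4.632 × 10¹¹³ Pa
atomic unit of pressure: P_au = E_h/a₀³ = m_e⁴e¹⁰/((4πε₀)⁵ℏ⁸) = 2.929 × 10¹³ Pa
1.81 × 10⁻³ × 4.632 × 10¹¹³ / 2.929 × 10¹³ = 2.862 × 10⁹⁷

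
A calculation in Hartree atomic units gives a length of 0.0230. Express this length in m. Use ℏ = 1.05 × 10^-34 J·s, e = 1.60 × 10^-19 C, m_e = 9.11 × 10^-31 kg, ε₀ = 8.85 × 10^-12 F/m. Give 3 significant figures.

One Bohr radius: a₀ = 4πε₀ℏ²/(m_e e²) = 5.26 × 10^-11 m.
0.0230 × 5.26 × 10^-11 m = 1.21 × 10^-12 m

1.21 × 10^-12 m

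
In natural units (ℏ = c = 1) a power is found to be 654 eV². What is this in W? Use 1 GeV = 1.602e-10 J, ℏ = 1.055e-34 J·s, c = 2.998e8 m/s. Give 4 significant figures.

Power is [E]/[T] = [E]²/ℏ.
1 GeV² → 1/ℏ × (1 GeV in J)² = 2.433e14 W.
Convert the energy scale: 654 eV² = 6.54e-16 GeV².
Result: 6.54e-16 × 2.433e14 = 0.1591 W.

0.1591 W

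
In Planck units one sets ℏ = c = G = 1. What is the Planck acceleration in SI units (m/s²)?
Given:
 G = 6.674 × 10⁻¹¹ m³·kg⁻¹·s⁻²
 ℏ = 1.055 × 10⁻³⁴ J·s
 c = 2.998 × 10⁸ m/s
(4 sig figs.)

5.560 × 10⁵¹ m/s²

a_P = √(c⁷/(ℏG))
  = √(3.092 × 10¹⁰³)
  = 5.560 × 10⁵¹ m/s²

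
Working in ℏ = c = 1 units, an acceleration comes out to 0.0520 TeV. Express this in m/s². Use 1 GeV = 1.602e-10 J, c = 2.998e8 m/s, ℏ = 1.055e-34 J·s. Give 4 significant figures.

2.367e34 m/s²

Acceleration is [L]/[T]² = c·[E]/ℏ.
1 GeV → c/ℏ × (1 GeV in J) = 4.552e32 m/s².
Convert the energy scale: 0.0520 TeV = 52 GeV.
Result: 52 × 4.552e32 = 2.367e34 m/s².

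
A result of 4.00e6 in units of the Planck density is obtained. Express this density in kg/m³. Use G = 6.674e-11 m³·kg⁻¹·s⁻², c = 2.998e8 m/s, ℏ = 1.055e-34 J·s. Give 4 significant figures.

2.062e103 kg/m³

One Planck density: ρ_P = c⁵/(ℏG²) = 5.154e96 kg/m³.
4.00e6 × 5.154e96 kg/m³ = 2.062e103 kg/m³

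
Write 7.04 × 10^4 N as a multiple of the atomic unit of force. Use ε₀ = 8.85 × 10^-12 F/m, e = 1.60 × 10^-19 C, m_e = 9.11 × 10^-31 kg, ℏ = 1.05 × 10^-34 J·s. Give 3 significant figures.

atomic unit of force: F_au = E_h/a₀ = m_e²e⁶/((4πε₀)³ℏ⁴) = 8.33 × 10^-8 N.
7.04 × 10^4 / 8.33 × 10^-8 = 8.45 × 10^11

8.45 × 10^11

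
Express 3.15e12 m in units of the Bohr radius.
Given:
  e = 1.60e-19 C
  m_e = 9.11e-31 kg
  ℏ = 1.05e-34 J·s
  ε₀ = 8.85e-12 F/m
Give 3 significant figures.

5.99e22

Bohr radius: a₀ = 4πε₀ℏ²/(m_e e²) = 5.26e-11 m.
3.15e12 / 5.26e-11 = 5.99e22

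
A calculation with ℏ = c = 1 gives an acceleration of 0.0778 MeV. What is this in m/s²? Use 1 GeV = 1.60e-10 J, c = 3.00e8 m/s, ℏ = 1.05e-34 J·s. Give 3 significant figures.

Acceleration is [L]/[T]² = c·[E]/ℏ.
1 GeV → c/ℏ × (1 GeV in J) = 4.57e32 m/s².
Convert the energy scale: 0.0778 MeV = 7.78e-5 GeV.
Result: 7.78e-5 × 4.57e32 = 3.56e28 m/s².

3.56e28 m/s²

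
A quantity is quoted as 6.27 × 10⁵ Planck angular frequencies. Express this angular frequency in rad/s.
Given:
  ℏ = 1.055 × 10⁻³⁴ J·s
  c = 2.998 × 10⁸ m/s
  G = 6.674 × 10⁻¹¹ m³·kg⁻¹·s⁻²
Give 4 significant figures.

1.163 × 10⁴⁹ rad/s

One Planck angular frequency: ω_P = √(c⁵/(ℏG)) = 1.855 × 10⁴³ rad/s.
6.27 × 10⁵ × 1.855 × 10⁴³ rad/s = 1.163 × 10⁴⁹ rad/s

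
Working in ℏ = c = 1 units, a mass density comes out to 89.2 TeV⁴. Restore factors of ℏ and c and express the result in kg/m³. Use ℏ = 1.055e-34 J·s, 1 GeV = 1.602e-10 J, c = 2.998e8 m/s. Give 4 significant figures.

Mass density is [E]/(c²[L]³) = [E]⁴/(ℏ³c⁵).
1 GeV⁴ → 1/(ℏ³c⁵) × (1 GeV in J)⁴ = 2.316e20 kg/m³.
Convert the energy scale: 89.2 TeV⁴ = 8.92e13 GeV⁴.
Result: 8.92e13 × 2.316e20 = 2.066e34 kg/m³.

2.066e34 kg/m³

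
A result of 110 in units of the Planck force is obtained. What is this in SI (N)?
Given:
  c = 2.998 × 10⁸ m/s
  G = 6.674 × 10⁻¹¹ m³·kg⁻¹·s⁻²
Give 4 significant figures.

One Planck force: F_P = c⁴/G = 1.210 × 10⁴⁴ N.
110 × 1.210 × 10⁴⁴ N = 1.331 × 10⁴⁶ N

1.331 × 10⁴⁶ N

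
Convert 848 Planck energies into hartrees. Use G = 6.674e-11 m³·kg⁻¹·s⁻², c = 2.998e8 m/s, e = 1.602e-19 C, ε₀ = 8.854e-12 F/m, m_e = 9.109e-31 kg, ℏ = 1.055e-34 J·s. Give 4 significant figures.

3.811e29

Planck energy: E_P = √(ℏc⁵/G) = 1.957e9 J
hartree: E_h = m_e e⁴/(4πε₀ℏ)² = 4.354e-18 J
848 × 1.957e9 / 4.354e-18 = 3.811e29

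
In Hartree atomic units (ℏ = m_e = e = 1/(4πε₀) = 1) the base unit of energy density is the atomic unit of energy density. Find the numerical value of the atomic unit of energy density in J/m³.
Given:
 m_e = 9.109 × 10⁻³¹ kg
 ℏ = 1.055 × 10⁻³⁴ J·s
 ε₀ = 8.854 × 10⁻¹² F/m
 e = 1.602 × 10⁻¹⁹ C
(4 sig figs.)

u_au = E_h/a₀³ = m_e⁴e¹⁰/((4πε₀)⁵ℏ⁸)
E_h = 4.354 × 10⁻¹⁸ J
a₀ = 5.297 × 10⁻¹¹ m
E_h/a₀³ = 2.929 × 10¹³ J/m³

2.929 × 10¹³ J/m³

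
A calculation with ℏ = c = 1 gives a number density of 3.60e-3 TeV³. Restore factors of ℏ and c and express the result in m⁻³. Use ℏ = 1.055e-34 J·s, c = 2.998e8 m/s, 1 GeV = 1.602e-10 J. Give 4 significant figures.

Number density is [L]⁻³ = [E]³/(ℏc)³.
1 GeV³ → 1/(ℏc)³ × (1 GeV in J)³ = 1.299e47 m⁻³.
Convert the energy scale: 3.60e-3 TeV³ = 3.60e6 GeV³.
Result: 3.60e6 × 1.299e47 = 4.678e53 m⁻³.

4.678e53 m⁻³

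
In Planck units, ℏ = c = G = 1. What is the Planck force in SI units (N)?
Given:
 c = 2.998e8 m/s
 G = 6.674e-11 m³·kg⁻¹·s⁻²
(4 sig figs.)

The unique combination of the constants set to 1 with dimensions of force is F_P = c⁴/G.
  = 8.078e33 / 6.674e-11
  = 1.210e44 N

1.210e44 N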